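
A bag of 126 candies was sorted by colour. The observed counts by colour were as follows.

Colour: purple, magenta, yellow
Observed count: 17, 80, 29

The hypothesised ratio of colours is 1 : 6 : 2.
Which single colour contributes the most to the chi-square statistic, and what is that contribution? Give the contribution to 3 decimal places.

purple, 0.643

Ratio total = 9. Expected counts: 126×1/9 = 14, 126×6/9 = 84, 126×2/9 = 28.
χ² = (17−14)²/14 + (80−84)²/84 + (29−28)²/28
   = 0.6429 + 0.1905 + 0.0357
The largest term is for purple: 0.643.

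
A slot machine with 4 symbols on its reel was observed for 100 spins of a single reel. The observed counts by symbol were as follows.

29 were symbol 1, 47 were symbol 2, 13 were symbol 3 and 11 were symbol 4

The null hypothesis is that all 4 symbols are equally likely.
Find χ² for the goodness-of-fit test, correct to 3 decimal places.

Expected count for each of the 4 categories: 100/4 = 25.
χ² = (29−25)²/25 + (47−25)²/25 + (13−25)²/25 + (11−25)²/25
   = 0.6400 + 19.3600 + 5.7600 + 7.8400
Sum = 33.600

33.600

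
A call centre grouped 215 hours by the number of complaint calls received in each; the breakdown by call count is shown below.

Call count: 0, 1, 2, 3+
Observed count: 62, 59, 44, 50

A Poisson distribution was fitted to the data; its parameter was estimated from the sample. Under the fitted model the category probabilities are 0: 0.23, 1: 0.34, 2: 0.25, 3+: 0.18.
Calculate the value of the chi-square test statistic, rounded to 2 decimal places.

10.97

Expected counts E_i = n·p_i: 215×0.23 = 49.45, 215×0.34 = 73.1, 215×0.25 = 53.75, 215×0.18 = 38.7.
cat         O        E   (O−E)²/E
0          62    49.45      3.185
1          59     73.1      2.720
2          44    53.75      1.769
3+         50     38.7      3.299
Sum = 10.97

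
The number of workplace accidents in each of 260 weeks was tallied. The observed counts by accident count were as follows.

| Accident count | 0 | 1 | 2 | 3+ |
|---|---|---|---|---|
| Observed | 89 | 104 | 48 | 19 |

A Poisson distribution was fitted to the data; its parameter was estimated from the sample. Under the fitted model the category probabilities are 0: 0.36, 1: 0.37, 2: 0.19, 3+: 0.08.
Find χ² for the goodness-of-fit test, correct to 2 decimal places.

Expected counts E_i = n·p_i: 260×0.36 = 93.6, 260×0.37 = 96.2, 260×0.19 = 49.4, 260×0.08 = 20.8.
0: (89 − 93.6)²/93.6 = 21.16/93.6 = 0.226
1: (104 − 96.2)²/96.2 = 60.84/96.2 = 0.632
2: (48 − 49.4)²/49.4 = 1.96/49.4 = 0.040
3+: (19 − 20.8)²/20.8 = 3.24/20.8 = 0.156
Sum = 1.05

1.05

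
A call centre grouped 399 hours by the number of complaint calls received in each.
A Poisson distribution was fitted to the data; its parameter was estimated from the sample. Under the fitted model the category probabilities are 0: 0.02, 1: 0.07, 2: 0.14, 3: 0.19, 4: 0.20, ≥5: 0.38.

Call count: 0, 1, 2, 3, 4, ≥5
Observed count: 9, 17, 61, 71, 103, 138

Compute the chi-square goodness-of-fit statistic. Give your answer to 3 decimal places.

13.154

Expected counts E_i = n·p_i: 399×0.02 = 7.98, 399×0.07 = 27.93, 399×0.14 = 55.86, 399×0.19 = 75.81, 399×0.20 = 79.8, 399×0.38 = 151.62.
cat         O        E   (O−E)²/E
0           9     7.98     0.1304
1          17    27.93     4.2773
2          61    55.86     0.4730
3          71    75.81     0.3052
4         103     79.8     6.7449
≥5        138   151.62     1.2235
Sum = 13.154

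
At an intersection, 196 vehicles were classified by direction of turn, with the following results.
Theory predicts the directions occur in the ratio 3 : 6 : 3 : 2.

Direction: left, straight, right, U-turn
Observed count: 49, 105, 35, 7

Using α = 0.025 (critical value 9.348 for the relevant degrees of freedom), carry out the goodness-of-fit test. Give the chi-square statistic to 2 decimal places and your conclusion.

Ratio total = 14. Expected counts: 196×3/14 = 42, 196×6/14 = 84, 196×3/14 = 42, 196×2/14 = 28.
χ² = (49−42)²/42 + (105−84)²/84 + (35−42)²/42 + (7−28)²/28
   = 1.167 + 5.250 + 1.167 + 15.750
Sum = 23.33
df = 3. Since 23.33 > 9.348, we reject H₀.

23.33; reject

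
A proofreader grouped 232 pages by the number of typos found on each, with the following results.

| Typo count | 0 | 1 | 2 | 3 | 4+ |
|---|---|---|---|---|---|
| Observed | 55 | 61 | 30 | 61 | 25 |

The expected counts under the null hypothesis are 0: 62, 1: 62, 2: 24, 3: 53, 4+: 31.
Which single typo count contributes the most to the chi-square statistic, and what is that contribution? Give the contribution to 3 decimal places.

2, 1.500

χ² = (55−62)²/62 + (61−62)²/62 + (30−24)²/24 + (61−53)²/53 + (25−31)²/31
   = 0.7903 + 0.0161 + 1.5000 + 1.2075 + 1.1613
The largest term is for 2: 1.500.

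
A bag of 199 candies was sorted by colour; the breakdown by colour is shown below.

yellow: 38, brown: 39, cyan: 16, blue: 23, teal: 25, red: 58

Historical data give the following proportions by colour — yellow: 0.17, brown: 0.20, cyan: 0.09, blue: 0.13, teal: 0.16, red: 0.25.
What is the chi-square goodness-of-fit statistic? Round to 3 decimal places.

3.890

Expected counts E_i = n·p_i: 199×0.17 = 33.83, 199×0.20 = 39.8, 199×0.09 = 17.91, 199×0.13 = 25.87, 199×0.16 = 31.84, 199×0.25 = 49.75.
χ² = (38−33.83)²/33.83 + (39−39.8)²/39.8 + (16−17.91)²/17.91 + (23−25.87)²/25.87 + (25−31.84)²/31.84 + (58−49.75)²/49.75
   = 0.5140 + 0.0161 + 0.2037 + 0.3184 + 1.4694 + 1.3681
Sum = 3.890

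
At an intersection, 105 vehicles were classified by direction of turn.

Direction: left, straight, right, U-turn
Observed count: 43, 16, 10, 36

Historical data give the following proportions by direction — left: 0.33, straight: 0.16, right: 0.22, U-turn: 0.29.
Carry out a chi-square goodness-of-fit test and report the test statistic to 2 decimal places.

10.49

Expected counts E_i = n·p_i: 105×0.33 = 34.65, 105×0.16 = 16.8, 105×0.22 = 23.1, 105×0.29 = 30.45.
left: (43 − 34.65)²/34.65 = 69.7225/34.65 = 2.012
straight: (16 − 16.8)²/16.8 = 0.64/16.8 = 0.038
right: (10 − 23.1)²/23.1 = 171.61/23.1 = 7.429
U-turn: (36 − 30.45)²/30.45 = 30.8025/30.45 = 1.012
Sum = 10.49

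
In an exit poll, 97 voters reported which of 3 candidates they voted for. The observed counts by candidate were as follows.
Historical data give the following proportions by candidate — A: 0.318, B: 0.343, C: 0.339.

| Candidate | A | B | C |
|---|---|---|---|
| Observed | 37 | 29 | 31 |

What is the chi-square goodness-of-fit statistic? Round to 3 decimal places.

1.884

Expected counts E_i = n·p_i: 97×0.318 = 30.846, 97×0.343 = 33.271, 97×0.339 = 32.883.
χ² = (37−30.846)²/30.846 + (29−33.271)²/33.271 + (31−32.883)²/32.883
   = 1.2278 + 0.5483 + 0.1078
Sum = 1.884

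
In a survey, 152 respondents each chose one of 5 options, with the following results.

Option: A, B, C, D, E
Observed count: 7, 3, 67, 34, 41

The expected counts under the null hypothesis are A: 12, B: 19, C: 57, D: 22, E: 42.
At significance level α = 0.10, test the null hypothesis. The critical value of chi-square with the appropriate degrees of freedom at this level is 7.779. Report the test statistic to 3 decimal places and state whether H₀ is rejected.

23.881; reject

χ² = (7−12)²/12 + (3−19)²/19 + (67−57)²/57 + (34−22)²/22 + (41−42)²/42
   = 2.0833 + 13.4737 + 1.7544 + 6.5455 + 0.0238
Sum = 23.881
df = 4. Since 23.881 > 7.779, we reject H₀.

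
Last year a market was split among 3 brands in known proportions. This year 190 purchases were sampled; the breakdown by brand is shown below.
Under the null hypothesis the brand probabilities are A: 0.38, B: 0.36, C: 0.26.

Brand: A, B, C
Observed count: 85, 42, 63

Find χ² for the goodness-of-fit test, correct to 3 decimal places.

Expected counts E_i = n·p_i: 190×0.38 = 72.2, 190×0.36 = 68.4, 190×0.26 = 49.4.
χ² = (85−72.2)²/72.2 + (42−68.4)²/68.4 + (63−49.4)²/49.4
   = 2.2693 + 10.1895 + 3.7441
Sum = 16.203

16.203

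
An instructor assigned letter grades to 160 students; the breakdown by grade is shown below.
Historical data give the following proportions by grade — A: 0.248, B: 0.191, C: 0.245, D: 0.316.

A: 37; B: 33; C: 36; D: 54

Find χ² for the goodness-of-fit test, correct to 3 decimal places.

0.871

Expected counts E_i = n·p_i: 160×0.248 = 39.68, 160×0.191 = 30.56, 160×0.245 = 39.2, 160×0.316 = 50.56.
χ² = (37−39.68)²/39.68 + (33−30.56)²/30.56 + (36−39.2)²/39.2 + (54−50.56)²/50.56
   = 0.1810 + 0.1948 + 0.2612 + 0.2341
Sum = 0.871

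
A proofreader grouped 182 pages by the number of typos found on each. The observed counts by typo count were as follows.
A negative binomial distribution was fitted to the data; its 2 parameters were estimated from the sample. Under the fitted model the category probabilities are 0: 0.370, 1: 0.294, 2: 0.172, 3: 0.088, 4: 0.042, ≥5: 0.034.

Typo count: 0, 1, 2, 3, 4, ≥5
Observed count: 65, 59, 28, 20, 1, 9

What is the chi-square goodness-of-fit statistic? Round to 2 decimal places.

Expected counts E_i = n·p_i: 182×0.370 = 67.34, 182×0.294 = 53.508, 182×0.172 = 31.304, 182×0.088 = 16.016, 182×0.042 = 7.644, 182×0.034 = 6.188.
cat         O        E   (O−E)²/E
0          65    67.34      0.081
1          59   53.508      0.564
2          28   31.304      0.349
3          20   16.016      0.991
4           1    7.644      5.775
≥5          9    6.188      1.278
Sum = 9.04

9.04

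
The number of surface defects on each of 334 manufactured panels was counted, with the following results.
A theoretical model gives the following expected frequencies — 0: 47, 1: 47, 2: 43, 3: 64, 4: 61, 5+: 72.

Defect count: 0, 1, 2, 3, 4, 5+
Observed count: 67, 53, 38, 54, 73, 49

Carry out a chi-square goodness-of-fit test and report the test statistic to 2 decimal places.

χ² = (67−47)²/47 + (53−47)²/47 + (38−43)²/43 + (54−64)²/64 + (73−61)²/61 + (49−72)²/72
   = 8.511 + 0.766 + 0.581 + 1.563 + 2.361 + 7.347
Sum = 21.13

21.13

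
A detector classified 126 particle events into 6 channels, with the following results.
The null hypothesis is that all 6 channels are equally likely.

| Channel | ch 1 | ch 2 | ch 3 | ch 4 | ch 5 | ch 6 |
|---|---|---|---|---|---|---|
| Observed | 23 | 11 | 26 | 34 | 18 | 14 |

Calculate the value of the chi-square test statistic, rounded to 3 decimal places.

Expected count for each of the 6 categories: 126/6 = 21.
ch 1: (23 − 21)²/21 = 4/21 = 0.1905
ch 2: (11 − 21)²/21 = 100/21 = 4.7619
ch 3: (26 − 21)²/21 = 25/21 = 1.1905
ch 4: (34 − 21)²/21 = 169/21 = 8.0476
ch 5: (18 − 21)²/21 = 9/21 = 0.4286
ch 6: (14 − 21)²/21 = 49/21 = 2.3333
Sum = 16.952

16.952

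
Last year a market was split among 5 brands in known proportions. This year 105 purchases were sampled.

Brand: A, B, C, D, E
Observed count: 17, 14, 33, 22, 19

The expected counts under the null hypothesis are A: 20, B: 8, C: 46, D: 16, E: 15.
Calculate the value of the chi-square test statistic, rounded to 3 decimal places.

cat         O        E   (O−E)²/E
A          17       20     0.4500
B          14        8     4.5000
C          33       46     3.6739
D          22       16     2.2500
E          19       15     1.0667
Sum = 11.941

11.941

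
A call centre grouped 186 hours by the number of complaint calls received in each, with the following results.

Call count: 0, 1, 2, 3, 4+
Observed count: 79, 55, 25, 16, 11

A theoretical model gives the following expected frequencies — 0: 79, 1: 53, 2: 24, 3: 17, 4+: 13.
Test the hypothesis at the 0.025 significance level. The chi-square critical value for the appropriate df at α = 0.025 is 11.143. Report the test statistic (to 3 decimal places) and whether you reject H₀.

0.484; do not reject

cat         O        E   (O−E)²/E
0          79       79     0.0000
1          55       53     0.0755
2          25       24     0.0417
3          16       17     0.0588
4+         11       13     0.3077
Sum = 0.484
df = 4. Since 0.484 < 11.143, we do not reject H₀.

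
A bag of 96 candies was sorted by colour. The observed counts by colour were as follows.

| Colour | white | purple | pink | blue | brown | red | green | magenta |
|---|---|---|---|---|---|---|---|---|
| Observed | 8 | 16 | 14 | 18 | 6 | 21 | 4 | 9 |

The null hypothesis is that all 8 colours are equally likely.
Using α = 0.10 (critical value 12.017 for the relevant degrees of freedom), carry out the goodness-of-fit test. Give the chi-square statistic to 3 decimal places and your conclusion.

Expected count for each of the 8 categories: 96/8 = 12.
cat          O        E   (O−E)²/E
white        8       12     1.3333
purple      16       12     1.3333
pink        14       12     0.3333
blue        18       12     3.0000
brown        6       12     3.0000
red         21       12     6.7500
green        4       12     5.3333
magenta      9       12     0.7500
Sum = 21.833
df = 7. Since 21.833 > 12.017, we reject H₀.

21.833; reject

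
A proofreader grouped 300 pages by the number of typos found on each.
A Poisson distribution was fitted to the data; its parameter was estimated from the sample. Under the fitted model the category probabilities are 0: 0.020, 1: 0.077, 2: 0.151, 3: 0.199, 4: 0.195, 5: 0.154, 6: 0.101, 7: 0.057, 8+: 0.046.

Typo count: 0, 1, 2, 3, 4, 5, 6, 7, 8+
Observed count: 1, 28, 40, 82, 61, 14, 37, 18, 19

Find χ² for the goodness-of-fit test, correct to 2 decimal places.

40.19

Expected counts E_i = n·p_i: 300×0.020 = 6, 300×0.077 = 23.1, 300×0.151 = 45.3, 300×0.199 = 59.7, 300×0.195 = 58.5, 300×0.154 = 46.2, 300×0.101 = 30.3, 300×0.057 = 17.1, 300×0.046 = 13.8.
cat         O        E   (O−E)²/E
0           1        6      4.167
1          28     23.1      1.039
2          40     45.3      0.620
3          82     59.7      8.330
4          61     58.5      0.107
5          14     46.2     22.442
6          37     30.3      1.482
7          18     17.1      0.047
8+         19     13.8      1.959
Sum = 40.19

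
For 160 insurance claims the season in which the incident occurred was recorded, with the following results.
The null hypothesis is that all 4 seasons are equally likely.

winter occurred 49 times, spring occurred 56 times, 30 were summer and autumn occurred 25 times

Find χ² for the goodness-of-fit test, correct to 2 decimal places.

Expected count for each of the 4 categories: 160/4 = 40.
cat         O        E   (O−E)²/E
winter     49       40      2.025
spring     56       40      6.400
summer     30       40      2.500
autumn     25       40      5.625
Sum = 16.55

16.55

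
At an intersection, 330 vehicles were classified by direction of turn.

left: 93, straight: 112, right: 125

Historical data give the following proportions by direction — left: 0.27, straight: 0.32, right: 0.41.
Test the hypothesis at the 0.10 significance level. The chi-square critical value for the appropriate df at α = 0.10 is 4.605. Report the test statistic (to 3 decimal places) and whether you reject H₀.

1.343; do not reject

Expected counts E_i = n·p_i: 330×0.27 = 89.1, 330×0.32 = 105.6, 330×0.41 = 135.3.
cat           O        E   (O−E)²/E
left         93     89.1     0.1707
straight    112    105.6     0.3879
right       125    135.3     0.7841
Sum = 1.343
df = 2. Since 1.343 < 4.605, we do not reject H₀.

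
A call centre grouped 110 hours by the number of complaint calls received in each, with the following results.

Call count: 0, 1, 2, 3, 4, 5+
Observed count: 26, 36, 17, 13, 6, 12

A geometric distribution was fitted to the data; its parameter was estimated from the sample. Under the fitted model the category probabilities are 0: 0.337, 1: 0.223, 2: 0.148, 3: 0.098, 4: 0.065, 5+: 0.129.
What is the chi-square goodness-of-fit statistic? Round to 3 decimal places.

Expected counts E_i = n·p_i: 110×0.337 = 37.07, 110×0.223 = 24.53, 110×0.148 = 16.28, 110×0.098 = 10.78, 110×0.065 = 7.15, 110×0.129 = 14.19.
0: (26 − 37.07)²/37.07 = 122.5449/37.07 = 3.3058
1: (36 − 24.53)²/24.53 = 131.5609/24.53 = 5.3633
2: (17 − 16.28)²/16.28 = 0.5184/16.28 = 0.0318
3: (13 − 10.78)²/10.78 = 4.9284/10.78 = 0.4572
4: (6 − 7.15)²/7.15 = 1.3225/7.15 = 0.1850
5+: (12 − 14.19)²/14.19 = 4.7961/14.19 = 0.3380
Sum = 9.681

9.681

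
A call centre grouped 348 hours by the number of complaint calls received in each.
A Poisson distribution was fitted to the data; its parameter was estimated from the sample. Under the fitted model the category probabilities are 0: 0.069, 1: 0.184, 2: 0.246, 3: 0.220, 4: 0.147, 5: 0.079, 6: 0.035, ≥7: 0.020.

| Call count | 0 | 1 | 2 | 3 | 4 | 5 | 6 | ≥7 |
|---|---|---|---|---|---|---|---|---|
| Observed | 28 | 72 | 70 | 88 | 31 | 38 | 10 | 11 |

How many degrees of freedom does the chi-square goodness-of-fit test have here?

6

There are k = 8 categories and 1 parameter estimated from the data, so df = 8 − 1 − 1 = 6.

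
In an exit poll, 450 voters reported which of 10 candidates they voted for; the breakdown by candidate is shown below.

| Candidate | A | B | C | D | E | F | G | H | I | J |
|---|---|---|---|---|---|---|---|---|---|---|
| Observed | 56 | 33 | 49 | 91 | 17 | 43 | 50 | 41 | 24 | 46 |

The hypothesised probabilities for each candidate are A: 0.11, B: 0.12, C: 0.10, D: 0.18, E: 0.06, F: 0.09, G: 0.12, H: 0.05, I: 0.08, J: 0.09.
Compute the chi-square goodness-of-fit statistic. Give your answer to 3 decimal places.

Expected counts E_i = n·p_i: 450×0.11 = 49.5, 450×0.12 = 54, 450×0.10 = 45, 450×0.18 = 81, 450×0.06 = 27, 450×0.09 = 40.5, 450×0.12 = 54, 450×0.05 = 22.5, 450×0.08 = 36, 450×0.09 = 40.5.
cat         O        E   (O−E)²/E
A          56     49.5     0.8535
B          33       54     8.1667
C          49       45     0.3556
D          91       81     1.2346
E          17       27     3.7037
F          43     40.5     0.1543
G          50       54     0.2963
H          41     22.5    15.2111
I          24       36     4.0000
J          46     40.5     0.7469
Sum = 34.723

34.723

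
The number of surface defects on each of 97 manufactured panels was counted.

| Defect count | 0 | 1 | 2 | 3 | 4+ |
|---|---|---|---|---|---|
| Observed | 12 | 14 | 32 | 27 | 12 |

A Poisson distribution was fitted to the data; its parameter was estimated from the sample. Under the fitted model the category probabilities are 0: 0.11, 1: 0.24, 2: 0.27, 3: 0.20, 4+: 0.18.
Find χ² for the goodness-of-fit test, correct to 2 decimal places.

9.84

Expected counts E_i = n·p_i: 97×0.11 = 10.67, 97×0.24 = 23.28, 97×0.27 = 26.19, 97×0.20 = 19.4, 97×0.18 = 17.46.
cat         O        E   (O−E)²/E
0          12    10.67      0.166
1          14    23.28      3.699
2          32    26.19      1.289
3          27     19.4      2.977
4+         12    17.46      1.707
Sum = 9.84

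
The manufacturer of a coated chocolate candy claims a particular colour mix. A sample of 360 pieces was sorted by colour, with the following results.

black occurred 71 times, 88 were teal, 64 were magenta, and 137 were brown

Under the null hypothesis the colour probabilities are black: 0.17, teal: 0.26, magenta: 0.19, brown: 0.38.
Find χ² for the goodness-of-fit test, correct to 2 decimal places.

Expected counts E_i = n·p_i: 360×0.17 = 61.2, 360×0.26 = 93.6, 360×0.19 = 68.4, 360×0.38 = 136.8.
χ² = (71−61.2)²/61.2 + (88−93.6)²/93.6 + (64−68.4)²/68.4 + (137−136.8)²/136.8
   = 1.569 + 0.335 + 0.283 + 0.000
Sum = 2.19

2.19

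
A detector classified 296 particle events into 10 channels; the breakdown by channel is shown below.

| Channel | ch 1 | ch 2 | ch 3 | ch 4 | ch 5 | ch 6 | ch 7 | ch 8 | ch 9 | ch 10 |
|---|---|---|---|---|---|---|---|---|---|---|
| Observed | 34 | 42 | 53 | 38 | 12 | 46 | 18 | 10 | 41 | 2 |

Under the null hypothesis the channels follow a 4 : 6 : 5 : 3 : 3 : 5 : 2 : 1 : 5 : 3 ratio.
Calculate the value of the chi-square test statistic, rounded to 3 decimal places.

41.108

Ratio total = 37. Expected counts: 296×4/37 = 32, 296×6/37 = 48, 296×5/37 = 40, 296×3/37 = 24, 296×3/37 = 24, 296×5/37 = 40, 296×2/37 = 16, 296×1/37 = 8, 296×5/37 = 40, 296×3/37 = 24.
ch 1: (34 − 32)²/32 = 4/32 = 0.1250
ch 2: (42 − 48)²/48 = 36/48 = 0.7500
ch 3: (53 − 40)²/40 = 169/40 = 4.2250
ch 4: (38 − 24)²/24 = 196/24 = 8.1667
ch 5: (12 − 24)²/24 = 144/24 = 6.0000
ch 6: (46 − 40)²/40 = 36/40 = 0.9000
ch 7: (18 − 16)²/16 = 4/16 = 0.2500
ch 8: (10 − 8)²/8 = 4/8 = 0.5000
ch 9: (41 − 40)²/40 = 1/40 = 0.0250
ch 10: (2 − 24)²/24 = 484/24 = 20.1667
Sum = 41.108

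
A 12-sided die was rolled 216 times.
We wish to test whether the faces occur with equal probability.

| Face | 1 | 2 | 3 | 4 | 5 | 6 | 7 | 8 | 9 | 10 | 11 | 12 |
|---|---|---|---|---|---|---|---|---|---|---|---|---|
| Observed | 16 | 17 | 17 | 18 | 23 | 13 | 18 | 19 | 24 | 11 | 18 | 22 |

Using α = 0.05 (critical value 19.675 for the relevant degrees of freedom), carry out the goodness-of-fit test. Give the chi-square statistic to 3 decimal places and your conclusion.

Expected count for each of the 12 categories: 216/12 = 18.
χ² = (16−18)²/18 + (17−18)²/18 + (17−18)²/18 + (18−18)²/18 + (23−18)²/18 + (13−18)²/18 + (18−18)²/18 + (19−18)²/18 + (24−18)²/18 + (11−18)²/18 + (18−18)²/18 + (22−18)²/18
   = 0.2222 + 0.0556 + 0.0556 + 0.0000 + 1.3889 + 1.3889 + 0.0000 + 0.0556 + 2.0000 + 2.7222 + 0.0000 + 0.8889
Sum = 8.778
df = 11. Since 8.778 < 19.675, we do not reject H₀.

8.778; do not reject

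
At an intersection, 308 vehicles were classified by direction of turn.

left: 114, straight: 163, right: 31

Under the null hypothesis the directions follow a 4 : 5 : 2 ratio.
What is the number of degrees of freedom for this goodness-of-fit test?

2

There are k = 3 categories and no parameters were estimated from the data, so df = 3 − 1 = 2.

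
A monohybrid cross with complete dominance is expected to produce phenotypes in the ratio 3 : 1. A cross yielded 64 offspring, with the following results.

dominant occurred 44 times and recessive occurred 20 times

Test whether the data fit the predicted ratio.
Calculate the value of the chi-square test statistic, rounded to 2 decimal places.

1.33

Ratio total = 4. Expected counts: 64×3/4 = 48, 64×1/4 = 16.
cat            O        E   (O−E)²/E
dominant      44       48      0.333
recessive     20       16      1.000
Sum = 1.33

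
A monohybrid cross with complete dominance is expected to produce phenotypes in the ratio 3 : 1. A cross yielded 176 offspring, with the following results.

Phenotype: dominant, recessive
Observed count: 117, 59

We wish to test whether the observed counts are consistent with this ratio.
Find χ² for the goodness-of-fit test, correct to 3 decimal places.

Ratio total = 4. Expected counts: 176×3/4 = 132, 176×1/4 = 44.
cat            O        E   (O−E)²/E
dominant     117      132     1.7045
recessive     59       44     5.1136
Sum = 6.818

6.818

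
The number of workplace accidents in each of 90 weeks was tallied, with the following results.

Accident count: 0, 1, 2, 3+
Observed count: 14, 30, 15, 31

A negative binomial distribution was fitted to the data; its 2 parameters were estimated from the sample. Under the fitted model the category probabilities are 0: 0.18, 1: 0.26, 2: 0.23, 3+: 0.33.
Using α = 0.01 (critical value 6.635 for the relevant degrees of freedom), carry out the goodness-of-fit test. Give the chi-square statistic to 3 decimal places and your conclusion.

Expected counts E_i = n·p_i: 90×0.18 = 16.2, 90×0.26 = 23.4, 90×0.23 = 20.7, 90×0.33 = 29.7.
cat         O        E   (O−E)²/E
0          14     16.2     0.2988
1          30     23.4     1.8615
2          15     20.7     1.5696
3+         31     29.7     0.0569
Sum = 3.787
df = 1. Since 3.787 < 6.635, we do not reject H₀.

3.787; do not reject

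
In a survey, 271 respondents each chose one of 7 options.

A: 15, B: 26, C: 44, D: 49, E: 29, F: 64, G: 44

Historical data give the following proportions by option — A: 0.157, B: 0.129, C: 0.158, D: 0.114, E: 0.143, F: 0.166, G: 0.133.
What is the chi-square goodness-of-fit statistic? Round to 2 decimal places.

Expected counts E_i = n·p_i: 271×0.157 = 42.547, 271×0.129 = 34.959, 271×0.158 = 42.818, 271×0.114 = 30.894, 271×0.143 = 38.753, 271×0.166 = 44.986, 271×0.133 = 36.043.
χ² = (15−42.547)²/42.547 + (26−34.959)²/34.959 + (44−42.818)²/42.818 + (49−30.894)²/30.894 + (29−38.753)²/38.753 + (64−44.986)²/44.986 + (44−36.043)²/36.043
   = 17.835 + 2.296 + 0.033 + 10.611 + 2.455 + 8.037 + 1.757
Sum = 43.02

43.02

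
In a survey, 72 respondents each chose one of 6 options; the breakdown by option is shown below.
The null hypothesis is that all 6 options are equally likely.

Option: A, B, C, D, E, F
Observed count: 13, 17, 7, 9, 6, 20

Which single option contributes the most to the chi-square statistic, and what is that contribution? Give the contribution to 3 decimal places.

F, 5.333

Under H₀ each category has probability 1/6, so each expected count is 72/6 = 12.
χ² = (13−12)²/12 + (17−12)²/12 + (7−12)²/12 + (9−12)²/12 + (6−12)²/12 + (20−12)²/12
   = 0.0833 + 2.0833 + 2.0833 + 0.7500 + 3.0000 + 5.3333
The largest term is for F: 5.333.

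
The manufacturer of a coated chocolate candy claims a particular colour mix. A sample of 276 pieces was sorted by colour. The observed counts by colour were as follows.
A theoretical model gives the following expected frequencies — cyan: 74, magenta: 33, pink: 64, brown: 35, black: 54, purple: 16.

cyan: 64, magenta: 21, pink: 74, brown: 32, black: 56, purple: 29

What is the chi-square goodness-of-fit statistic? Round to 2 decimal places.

18.17

cat          O        E   (O−E)²/E
cyan        64       74      1.351
magenta     21       33      4.364
pink        74       64      1.563
brown       32       35      0.257
black       56       54      0.074
purple      29       16     10.563
Sum = 18.17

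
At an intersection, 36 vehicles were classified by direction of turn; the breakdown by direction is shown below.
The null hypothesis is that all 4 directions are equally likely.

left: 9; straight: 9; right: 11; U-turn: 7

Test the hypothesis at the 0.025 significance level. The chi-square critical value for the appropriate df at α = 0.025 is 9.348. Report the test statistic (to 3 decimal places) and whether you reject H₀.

Under H₀ each category has probability 1/4, so each expected count is 36/4 = 9.
cat           O        E   (O−E)²/E
left          9        9     0.0000
straight      9        9     0.0000
right        11        9     0.4444
U-turn        7        9     0.4444
Sum = 0.889
df = 3. Since 0.889 < 9.348, we do not reject H₀.

0.889; do not reject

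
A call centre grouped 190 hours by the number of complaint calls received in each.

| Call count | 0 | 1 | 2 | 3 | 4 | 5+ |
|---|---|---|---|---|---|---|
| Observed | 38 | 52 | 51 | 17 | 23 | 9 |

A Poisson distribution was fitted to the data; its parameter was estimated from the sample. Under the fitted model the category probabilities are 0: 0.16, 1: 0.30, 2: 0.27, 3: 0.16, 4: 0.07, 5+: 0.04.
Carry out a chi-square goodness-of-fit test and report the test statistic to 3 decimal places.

Expected counts E_i = n·p_i: 190×0.16 = 30.4, 190×0.30 = 57, 190×0.27 = 51.3, 190×0.16 = 30.4, 190×0.07 = 13.3, 190×0.04 = 7.6.
χ² = (38−30.4)²/30.4 + (52−57)²/57 + (51−51.3)²/51.3 + (17−30.4)²/30.4 + (23−13.3)²/13.3 + (9−7.6)²/7.6
   = 1.9000 + 0.4386 + 0.0018 + 5.9066 + 7.0744 + 0.2579
Sum = 15.579

15.579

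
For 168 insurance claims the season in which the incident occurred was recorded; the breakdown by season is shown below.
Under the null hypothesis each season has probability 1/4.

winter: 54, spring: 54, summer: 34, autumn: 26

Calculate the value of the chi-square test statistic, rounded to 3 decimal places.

Under H₀ each category has probability 1/4, so each expected count is 168/4 = 42.
winter: (54 − 42)²/42 = 144/42 = 3.4286
spring: (54 − 42)²/42 = 144/42 = 3.4286
summer: (34 − 42)²/42 = 64/42 = 1.5238
autumn: (26 − 42)²/42 = 256/42 = 6.0952
Sum = 14.476

14.476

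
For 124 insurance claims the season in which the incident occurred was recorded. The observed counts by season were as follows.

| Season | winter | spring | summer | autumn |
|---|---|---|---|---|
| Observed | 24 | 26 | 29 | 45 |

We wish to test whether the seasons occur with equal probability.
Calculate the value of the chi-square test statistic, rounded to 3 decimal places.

8.839

Expected count for each of the 4 categories: 124/4 = 31.
χ² = (24−31)²/31 + (26−31)²/31 + (29−31)²/31 + (45−31)²/31
   = 1.5806 + 0.8065 + 0.1290 + 6.3226
Sum = 8.839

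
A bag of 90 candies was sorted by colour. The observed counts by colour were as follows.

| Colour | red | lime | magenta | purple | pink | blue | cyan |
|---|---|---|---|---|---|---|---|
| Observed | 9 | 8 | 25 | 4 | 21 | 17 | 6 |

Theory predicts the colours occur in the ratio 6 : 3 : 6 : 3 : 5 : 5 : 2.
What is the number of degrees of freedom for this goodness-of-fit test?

There are k = 7 categories and no parameters were estimated from the data, so df = 7 − 1 = 6.

6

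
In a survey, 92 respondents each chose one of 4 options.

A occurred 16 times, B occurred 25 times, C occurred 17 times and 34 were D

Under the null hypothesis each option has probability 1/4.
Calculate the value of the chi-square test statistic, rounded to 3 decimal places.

9.130

Expected count for each of the 4 categories: 92/4 = 23.
A: (16 − 23)²/23 = 49/23 = 2.1304
B: (25 − 23)²/23 = 4/23 = 0.1739
C: (17 − 23)²/23 = 36/23 = 1.5652
D: (34 − 23)²/23 = 121/23 = 5.2609
Sum = 9.130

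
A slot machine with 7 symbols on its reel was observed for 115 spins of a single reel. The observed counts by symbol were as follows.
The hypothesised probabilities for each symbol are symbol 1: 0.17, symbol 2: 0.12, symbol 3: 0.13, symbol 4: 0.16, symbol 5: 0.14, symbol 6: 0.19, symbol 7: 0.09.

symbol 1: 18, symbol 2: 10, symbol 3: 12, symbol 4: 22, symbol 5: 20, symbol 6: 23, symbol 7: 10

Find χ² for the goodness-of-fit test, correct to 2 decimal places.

Expected counts E_i = n·p_i: 115×0.17 = 19.55, 115×0.12 = 13.8, 115×0.13 = 14.95, 115×0.16 = 18.4, 115×0.14 = 16.1, 115×0.19 = 21.85, 115×0.09 = 10.35.
χ² = (18−19.55)²/19.55 + (10−13.8)²/13.8 + (12−14.95)²/14.95 + (22−18.4)²/18.4 + (20−16.1)²/16.1 + (23−21.85)²/21.85 + (10−10.35)²/10.35
   = 0.123 + 1.046 + 0.582 + 0.704 + 0.945 + 0.061 + 0.012
Sum = 3.47

3.47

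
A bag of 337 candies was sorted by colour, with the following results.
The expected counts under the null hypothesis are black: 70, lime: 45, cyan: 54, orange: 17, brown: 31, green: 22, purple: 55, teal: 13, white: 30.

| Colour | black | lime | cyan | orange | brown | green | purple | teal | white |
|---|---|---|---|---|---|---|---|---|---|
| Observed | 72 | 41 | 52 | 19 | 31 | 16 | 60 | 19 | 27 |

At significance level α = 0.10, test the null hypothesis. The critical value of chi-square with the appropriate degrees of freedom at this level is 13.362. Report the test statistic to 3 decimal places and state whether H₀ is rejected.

cat         O        E   (O−E)²/E
black      72       70     0.0571
lime       41       45     0.3556
cyan       52       54     0.0741
orange     19       17     0.2353
brown      31       31     0.0000
green      16       22     1.6364
purple     60       55     0.4545
teal       19       13     2.7692
white      27       30     0.3000
Sum = 5.882
df = 8. Since 5.882 < 13.362, we do not reject H₀.

5.882; do not reject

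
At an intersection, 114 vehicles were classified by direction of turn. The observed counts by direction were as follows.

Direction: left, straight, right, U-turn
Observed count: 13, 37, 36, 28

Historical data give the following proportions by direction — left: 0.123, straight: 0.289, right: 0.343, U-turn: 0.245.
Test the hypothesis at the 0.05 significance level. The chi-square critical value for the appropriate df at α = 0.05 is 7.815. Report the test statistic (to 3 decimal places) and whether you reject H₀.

Expected counts E_i = n·p_i: 114×0.123 = 14.022, 114×0.289 = 32.946, 114×0.343 = 39.102, 114×0.245 = 27.93.
χ² = (13−14.022)²/14.022 + (37−32.946)²/32.946 + (36−39.102)²/39.102 + (28−27.93)²/27.93
   = 0.0745 + 0.4988 + 0.2461 + 0.0002
Sum = 0.820
df = 3. Since 0.820 < 7.815, we do not reject H₀.

0.820; do not reject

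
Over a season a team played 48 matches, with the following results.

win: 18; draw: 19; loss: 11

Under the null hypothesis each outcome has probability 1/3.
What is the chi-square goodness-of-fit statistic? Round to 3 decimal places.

Expected count for each of the 3 categories: 48/3 = 16.
χ² = (18−16)²/16 + (19−16)²/16 + (11−16)²/16
   = 0.2500 + 0.5625 + 1.5625
Sum = 2.375

2.375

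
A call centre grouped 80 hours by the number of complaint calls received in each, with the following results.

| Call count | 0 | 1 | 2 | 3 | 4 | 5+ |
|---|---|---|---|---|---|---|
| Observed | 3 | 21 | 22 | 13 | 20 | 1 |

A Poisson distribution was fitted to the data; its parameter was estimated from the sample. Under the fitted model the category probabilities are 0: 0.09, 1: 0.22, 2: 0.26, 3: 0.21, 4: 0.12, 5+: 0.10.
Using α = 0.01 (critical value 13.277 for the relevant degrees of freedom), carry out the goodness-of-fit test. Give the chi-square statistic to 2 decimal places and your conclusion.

21.43; reject

Expected counts E_i = n·p_i: 80×0.09 = 7.2, 80×0.22 = 17.6, 80×0.26 = 20.8, 80×0.21 = 16.8, 80×0.12 = 9.6, 80×0.10 = 8.
χ² = (3−7.2)²/7.2 + (21−17.6)²/17.6 + (22−20.8)²/20.8 + (13−16.8)²/16.8 + (20−9.6)²/9.6 + (1−8)²/8
   = 2.450 + 0.657 + 0.069 + 0.860 + 11.267 + 6.125
Sum = 21.43
df = 4. Since 21.43 > 13.277, we reject H₀.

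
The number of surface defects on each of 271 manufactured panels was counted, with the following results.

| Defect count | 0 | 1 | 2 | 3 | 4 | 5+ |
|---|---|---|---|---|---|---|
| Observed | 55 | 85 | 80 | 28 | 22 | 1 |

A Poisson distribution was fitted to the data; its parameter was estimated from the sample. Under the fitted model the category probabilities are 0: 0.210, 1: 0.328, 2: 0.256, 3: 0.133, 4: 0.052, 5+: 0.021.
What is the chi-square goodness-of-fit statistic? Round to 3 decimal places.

Expected counts E_i = n·p_i: 271×0.210 = 56.91, 271×0.328 = 88.888, 271×0.256 = 69.376, 271×0.133 = 36.043, 271×0.052 = 14.092, 271×0.021 = 5.691.
0: (55 − 56.91)²/56.91 = 3.6481/56.91 = 0.0641
1: (85 − 88.888)²/88.888 = 15.116544/88.888 = 0.1701
2: (80 − 69.376)²/69.376 = 112.869376/69.376 = 1.6269
3: (28 − 36.043)²/36.043 = 64.689849/36.043 = 1.7948
4: (22 − 14.092)²/14.092 = 62.536464/14.092 = 4.4377
5+: (1 − 5.691)²/5.691 = 22.005481/5.691 = 3.8667
Sum = 11.960

11.960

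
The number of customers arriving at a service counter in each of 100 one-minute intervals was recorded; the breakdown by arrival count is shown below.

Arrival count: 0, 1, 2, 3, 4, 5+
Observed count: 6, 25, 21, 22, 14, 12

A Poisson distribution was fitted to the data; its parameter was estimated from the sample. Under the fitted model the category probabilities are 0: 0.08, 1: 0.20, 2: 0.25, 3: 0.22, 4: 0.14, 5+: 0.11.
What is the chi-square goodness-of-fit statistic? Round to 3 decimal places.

Expected counts E_i = n·p_i: 100×0.08 = 8, 100×0.20 = 20, 100×0.25 = 25, 100×0.22 = 22, 100×0.14 = 14, 100×0.11 = 11.
χ² = (6−8)²/8 + (25−20)²/20 + (21−25)²/25 + (22−22)²/22 + (14−14)²/14 + (12−11)²/11
   = 0.5000 + 1.2500 + 0.6400 + 0.0000 + 0.0000 + 0.0909
Sum = 2.481

2.481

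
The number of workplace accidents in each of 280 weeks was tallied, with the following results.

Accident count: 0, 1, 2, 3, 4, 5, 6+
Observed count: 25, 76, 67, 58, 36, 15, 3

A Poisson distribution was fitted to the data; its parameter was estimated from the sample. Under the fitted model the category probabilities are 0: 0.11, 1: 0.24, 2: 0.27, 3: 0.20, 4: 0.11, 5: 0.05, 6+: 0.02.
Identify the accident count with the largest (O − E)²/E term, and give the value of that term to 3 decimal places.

Expected counts E_i = n·p_i: 280×0.11 = 30.8, 280×0.24 = 67.2, 280×0.27 = 75.6, 280×0.20 = 56, 280×0.11 = 30.8, 280×0.05 = 14, 280×0.02 = 5.6.
χ² = (25−30.8)²/30.8 + (76−67.2)²/67.2 + (67−75.6)²/75.6 + (58−56)²/56 + (36−30.8)²/30.8 + (15−14)²/14 + (3−5.6)²/5.6
   = 1.0922 + 1.1524 + 0.9783 + 0.0714 + 0.8779 + 0.0714 + 1.2071
The largest term is for 6+: 1.207.

6+, 1.207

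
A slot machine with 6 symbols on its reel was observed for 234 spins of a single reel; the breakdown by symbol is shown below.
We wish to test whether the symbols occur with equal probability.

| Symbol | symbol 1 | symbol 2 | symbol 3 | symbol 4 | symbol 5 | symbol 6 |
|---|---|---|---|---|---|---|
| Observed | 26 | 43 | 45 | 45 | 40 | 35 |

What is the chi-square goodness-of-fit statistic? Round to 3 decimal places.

7.026

Under H₀ each category has probability 1/6, so each expected count is 234/6 = 39.
χ² = (26−39)²/39 + (43−39)²/39 + (45−39)²/39 + (45−39)²/39 + (40−39)²/39 + (35−39)²/39
   = 4.3333 + 0.4103 + 0.9231 + 0.9231 + 0.0256 + 0.4103
Sum = 7.026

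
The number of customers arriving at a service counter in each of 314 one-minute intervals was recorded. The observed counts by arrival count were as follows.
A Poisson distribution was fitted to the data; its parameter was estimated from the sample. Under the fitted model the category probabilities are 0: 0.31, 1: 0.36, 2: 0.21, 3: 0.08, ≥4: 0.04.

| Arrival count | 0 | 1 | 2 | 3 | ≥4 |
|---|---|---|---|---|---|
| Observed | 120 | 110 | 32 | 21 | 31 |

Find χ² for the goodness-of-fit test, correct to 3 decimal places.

Expected counts E_i = n·p_i: 314×0.31 = 97.34, 314×0.36 = 113.04, 314×0.21 = 65.94, 314×0.08 = 25.12, 314×0.04 = 12.56.
χ² = (120−97.34)²/97.34 + (110−113.04)²/113.04 + (32−65.94)²/65.94 + (21−25.12)²/25.12 + (31−12.56)²/12.56
   = 5.2751 + 0.0818 + 17.4693 + 0.6757 + 27.0727
Sum = 50.575

50.575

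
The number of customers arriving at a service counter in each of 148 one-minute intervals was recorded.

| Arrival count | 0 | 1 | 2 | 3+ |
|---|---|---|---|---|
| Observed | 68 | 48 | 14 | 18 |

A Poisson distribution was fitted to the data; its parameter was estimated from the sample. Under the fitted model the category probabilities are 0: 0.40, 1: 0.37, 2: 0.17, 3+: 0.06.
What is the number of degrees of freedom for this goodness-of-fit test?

There are k = 4 categories and 1 parameter estimated from the data, so df = 4 − 1 − 1 = 2.

2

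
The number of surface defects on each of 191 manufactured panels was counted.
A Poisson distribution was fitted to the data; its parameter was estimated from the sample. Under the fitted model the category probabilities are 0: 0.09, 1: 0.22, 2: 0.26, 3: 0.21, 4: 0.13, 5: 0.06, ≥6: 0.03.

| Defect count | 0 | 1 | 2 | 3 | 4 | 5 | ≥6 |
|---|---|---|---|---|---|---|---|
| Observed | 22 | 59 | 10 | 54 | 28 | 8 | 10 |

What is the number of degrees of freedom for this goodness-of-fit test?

There are k = 7 categories and 1 parameter estimated from the data, so df = 7 − 1 − 1 = 5.

5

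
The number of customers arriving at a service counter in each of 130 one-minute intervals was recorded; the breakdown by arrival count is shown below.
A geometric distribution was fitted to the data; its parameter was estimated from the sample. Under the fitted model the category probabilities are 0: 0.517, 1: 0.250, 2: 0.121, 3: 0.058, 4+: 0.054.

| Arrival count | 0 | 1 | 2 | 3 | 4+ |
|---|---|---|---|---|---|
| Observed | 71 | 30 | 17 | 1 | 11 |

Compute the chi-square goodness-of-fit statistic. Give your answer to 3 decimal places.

8.438

Expected counts E_i = n·p_i: 130×0.517 = 67.21, 130×0.250 = 32.5, 130×0.121 = 15.73, 130×0.058 = 7.54, 130×0.054 = 7.02.
0: (71 − 67.21)²/67.21 = 14.3641/67.21 = 0.2137
1: (30 − 32.5)²/32.5 = 6.25/32.5 = 0.1923
2: (17 − 15.73)²/15.73 = 1.6129/15.73 = 0.1025
3: (1 − 7.54)²/7.54 = 42.7716/7.54 = 5.6726
4+: (11 − 7.02)²/7.02 = 15.8404/7.02 = 2.2565
Sum = 8.438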